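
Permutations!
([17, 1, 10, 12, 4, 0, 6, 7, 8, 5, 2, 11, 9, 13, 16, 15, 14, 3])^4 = (0 9 3)(5 12 17)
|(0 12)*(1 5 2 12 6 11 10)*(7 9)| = |(0 6 11 10 1 5 2 12)(7 9)| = 8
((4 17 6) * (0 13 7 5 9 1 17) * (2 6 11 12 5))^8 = (0 7 6)(1 11 5)(2 4 13)(9 17 12)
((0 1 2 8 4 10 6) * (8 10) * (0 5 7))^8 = (0 1 2 10 6 5 7)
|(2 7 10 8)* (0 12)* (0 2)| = 6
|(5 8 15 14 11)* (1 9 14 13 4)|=9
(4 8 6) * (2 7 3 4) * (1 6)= (1 6 2 7 3 4 8)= [0, 6, 7, 4, 8, 5, 2, 3, 1]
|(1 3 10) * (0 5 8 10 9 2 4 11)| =10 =|(0 5 8 10 1 3 9 2 4 11)|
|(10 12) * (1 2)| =2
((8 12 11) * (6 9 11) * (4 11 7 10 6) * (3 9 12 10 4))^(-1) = ((3 9 7 4 11 8 10 6 12))^(-1) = (3 12 6 10 8 11 4 7 9)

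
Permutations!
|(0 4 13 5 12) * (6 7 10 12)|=|(0 4 13 5 6 7 10 12)|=8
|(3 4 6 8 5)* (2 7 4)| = 7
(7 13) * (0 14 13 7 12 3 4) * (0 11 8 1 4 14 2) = (0 2)(1 4 11 8)(3 14 13 12) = [2, 4, 0, 14, 11, 5, 6, 7, 1, 9, 10, 8, 3, 12, 13]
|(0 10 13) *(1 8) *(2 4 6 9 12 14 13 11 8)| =|(0 10 11 8 1 2 4 6 9 12 14 13)| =12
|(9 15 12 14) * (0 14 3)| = 6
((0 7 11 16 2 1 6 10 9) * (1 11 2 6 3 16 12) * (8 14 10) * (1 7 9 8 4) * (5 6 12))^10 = (16)(8 14 10)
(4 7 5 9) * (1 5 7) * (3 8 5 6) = (1 6 3 8 5 9 4) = [0, 6, 2, 8, 1, 9, 3, 7, 5, 4]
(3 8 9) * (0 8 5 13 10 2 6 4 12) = (0 8 9 3 5 13 10 2 6 4 12) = [8, 1, 6, 5, 12, 13, 4, 7, 9, 3, 2, 11, 0, 10]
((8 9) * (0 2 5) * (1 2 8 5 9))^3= ((0 8 1 2 9 5))^3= (0 2)(1 5)(8 9)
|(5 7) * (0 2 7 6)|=5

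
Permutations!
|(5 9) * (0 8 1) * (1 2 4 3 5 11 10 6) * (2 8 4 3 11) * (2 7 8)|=|(0 4 11 10 6 1)(2 3 5 9 7 8)|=6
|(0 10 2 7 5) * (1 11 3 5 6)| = 9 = |(0 10 2 7 6 1 11 3 5)|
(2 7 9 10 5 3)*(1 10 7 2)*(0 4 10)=(0 4 10 5 3 1)(7 9)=[4, 0, 2, 1, 10, 3, 6, 9, 8, 7, 5]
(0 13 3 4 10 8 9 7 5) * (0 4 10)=(0 13 3 10 8 9 7 5 4)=[13, 1, 2, 10, 0, 4, 6, 5, 9, 7, 8, 11, 12, 3]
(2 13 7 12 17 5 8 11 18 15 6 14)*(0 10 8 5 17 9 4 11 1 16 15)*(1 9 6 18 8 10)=[1, 16, 13, 3, 11, 5, 14, 12, 9, 4, 10, 8, 6, 7, 2, 18, 15, 17, 0]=(0 1 16 15 18)(2 13 7 12 6 14)(4 11 8 9)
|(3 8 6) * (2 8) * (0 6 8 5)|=|(8)(0 6 3 2 5)|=5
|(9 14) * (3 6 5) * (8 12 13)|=6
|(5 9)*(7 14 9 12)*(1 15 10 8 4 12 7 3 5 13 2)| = 13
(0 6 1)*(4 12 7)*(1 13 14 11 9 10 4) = [6, 0, 2, 3, 12, 5, 13, 1, 8, 10, 4, 9, 7, 14, 11] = (0 6 13 14 11 9 10 4 12 7 1)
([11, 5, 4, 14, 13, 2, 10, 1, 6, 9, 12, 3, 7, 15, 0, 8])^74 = [3, 10, 7, 0, 1, 12, 13, 6, 4, 9, 15, 14, 8, 5, 11, 2]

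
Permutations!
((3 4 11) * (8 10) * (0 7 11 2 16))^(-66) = ((0 7 11 3 4 2 16)(8 10))^(-66) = (0 4 7 2 11 16 3)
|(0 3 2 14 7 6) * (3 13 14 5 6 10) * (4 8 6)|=11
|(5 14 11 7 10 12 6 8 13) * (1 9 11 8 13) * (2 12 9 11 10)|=10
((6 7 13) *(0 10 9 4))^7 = (0 4 9 10)(6 7 13)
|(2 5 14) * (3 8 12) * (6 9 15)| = |(2 5 14)(3 8 12)(6 9 15)| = 3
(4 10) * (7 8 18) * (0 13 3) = [13, 1, 2, 0, 10, 5, 6, 8, 18, 9, 4, 11, 12, 3, 14, 15, 16, 17, 7] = (0 13 3)(4 10)(7 8 18)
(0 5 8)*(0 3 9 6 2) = (0 5 8 3 9 6 2) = [5, 1, 0, 9, 4, 8, 2, 7, 3, 6]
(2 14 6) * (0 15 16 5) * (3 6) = [15, 1, 14, 6, 4, 0, 2, 7, 8, 9, 10, 11, 12, 13, 3, 16, 5] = (0 15 16 5)(2 14 3 6)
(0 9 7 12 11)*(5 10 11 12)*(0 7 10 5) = (12)(0 9 10 11 7) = [9, 1, 2, 3, 4, 5, 6, 0, 8, 10, 11, 7, 12]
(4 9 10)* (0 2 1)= (0 2 1)(4 9 10)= [2, 0, 1, 3, 9, 5, 6, 7, 8, 10, 4]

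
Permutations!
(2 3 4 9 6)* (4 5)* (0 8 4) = (0 8 4 9 6 2 3 5) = [8, 1, 3, 5, 9, 0, 2, 7, 4, 6]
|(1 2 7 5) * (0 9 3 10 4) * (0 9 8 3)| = |(0 8 3 10 4 9)(1 2 7 5)| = 12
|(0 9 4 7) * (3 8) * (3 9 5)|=|(0 5 3 8 9 4 7)|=7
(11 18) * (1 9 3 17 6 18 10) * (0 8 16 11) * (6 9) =(0 8 16 11 10 1 6 18)(3 17 9) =[8, 6, 2, 17, 4, 5, 18, 7, 16, 3, 1, 10, 12, 13, 14, 15, 11, 9, 0]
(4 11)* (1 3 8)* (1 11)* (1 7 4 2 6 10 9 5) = (1 3 8 11 2 6 10 9 5)(4 7) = [0, 3, 6, 8, 7, 1, 10, 4, 11, 5, 9, 2]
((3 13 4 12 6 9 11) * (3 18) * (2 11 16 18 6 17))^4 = ((2 11 6 9 16 18 3 13 4 12 17))^4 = (2 16 4 11 18 12 6 3 17 9 13)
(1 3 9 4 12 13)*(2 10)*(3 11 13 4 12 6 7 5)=(1 11 13)(2 10)(3 9 12 4 6 7 5)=[0, 11, 10, 9, 6, 3, 7, 5, 8, 12, 2, 13, 4, 1]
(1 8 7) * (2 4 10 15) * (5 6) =(1 8 7)(2 4 10 15)(5 6) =[0, 8, 4, 3, 10, 6, 5, 1, 7, 9, 15, 11, 12, 13, 14, 2]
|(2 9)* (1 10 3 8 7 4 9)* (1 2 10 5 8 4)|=|(1 5 8 7)(3 4 9 10)|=4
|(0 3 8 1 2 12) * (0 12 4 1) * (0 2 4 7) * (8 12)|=6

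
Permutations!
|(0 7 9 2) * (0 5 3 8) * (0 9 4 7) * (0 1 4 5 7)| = 6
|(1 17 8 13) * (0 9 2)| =12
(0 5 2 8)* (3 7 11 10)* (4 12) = (0 5 2 8)(3 7 11 10)(4 12) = [5, 1, 8, 7, 12, 2, 6, 11, 0, 9, 3, 10, 4]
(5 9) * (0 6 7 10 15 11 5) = [6, 1, 2, 3, 4, 9, 7, 10, 8, 0, 15, 5, 12, 13, 14, 11] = (0 6 7 10 15 11 5 9)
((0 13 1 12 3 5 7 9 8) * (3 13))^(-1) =((0 3 5 7 9 8)(1 12 13))^(-1) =(0 8 9 7 5 3)(1 13 12)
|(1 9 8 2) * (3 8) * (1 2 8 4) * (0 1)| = |(0 1 9 3 4)| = 5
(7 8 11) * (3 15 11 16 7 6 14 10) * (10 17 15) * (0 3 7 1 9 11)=(0 3 10 7 8 16 1 9 11 6 14 17 15)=[3, 9, 2, 10, 4, 5, 14, 8, 16, 11, 7, 6, 12, 13, 17, 0, 1, 15]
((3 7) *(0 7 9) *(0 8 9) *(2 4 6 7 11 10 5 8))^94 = (0 2 11 4 10 6 5 7 8 3 9)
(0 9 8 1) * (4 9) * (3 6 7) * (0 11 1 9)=[4, 11, 2, 6, 0, 5, 7, 3, 9, 8, 10, 1]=(0 4)(1 11)(3 6 7)(8 9)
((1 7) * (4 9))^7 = (1 7)(4 9)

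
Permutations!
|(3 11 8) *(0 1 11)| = 5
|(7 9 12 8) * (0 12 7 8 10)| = 6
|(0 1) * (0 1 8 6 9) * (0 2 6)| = |(0 8)(2 6 9)| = 6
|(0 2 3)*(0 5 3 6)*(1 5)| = |(0 2 6)(1 5 3)| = 3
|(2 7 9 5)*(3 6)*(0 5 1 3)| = 8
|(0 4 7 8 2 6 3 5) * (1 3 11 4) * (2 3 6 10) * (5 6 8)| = |(0 1 8 3 6 11 4 7 5)(2 10)| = 18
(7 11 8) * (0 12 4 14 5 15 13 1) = (0 12 4 14 5 15 13 1)(7 11 8) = [12, 0, 2, 3, 14, 15, 6, 11, 7, 9, 10, 8, 4, 1, 5, 13]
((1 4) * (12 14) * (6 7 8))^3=(1 4)(12 14)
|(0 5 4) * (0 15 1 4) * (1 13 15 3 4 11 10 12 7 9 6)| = |(0 5)(1 11 10 12 7 9 6)(3 4)(13 15)| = 14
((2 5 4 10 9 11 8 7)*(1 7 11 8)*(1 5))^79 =(1 7 2)(4 10 9 8 11 5)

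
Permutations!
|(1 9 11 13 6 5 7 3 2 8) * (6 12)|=11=|(1 9 11 13 12 6 5 7 3 2 8)|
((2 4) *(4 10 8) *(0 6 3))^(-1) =(0 3 6)(2 4 8 10)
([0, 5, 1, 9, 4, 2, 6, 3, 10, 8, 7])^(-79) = [0, 2, 5, 9, 4, 1, 6, 3, 10, 8, 7]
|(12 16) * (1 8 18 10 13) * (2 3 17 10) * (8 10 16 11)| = |(1 10 13)(2 3 17 16 12 11 8 18)| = 24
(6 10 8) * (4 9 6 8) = [0, 1, 2, 3, 9, 5, 10, 7, 8, 6, 4] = (4 9 6 10)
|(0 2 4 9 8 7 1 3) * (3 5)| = |(0 2 4 9 8 7 1 5 3)| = 9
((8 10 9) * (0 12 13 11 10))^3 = ((0 12 13 11 10 9 8))^3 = (0 11 8 13 9 12 10)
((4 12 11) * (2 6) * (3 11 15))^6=((2 6)(3 11 4 12 15))^6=(3 11 4 12 15)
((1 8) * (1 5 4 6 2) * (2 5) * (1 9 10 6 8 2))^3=(1 10 4 2 6 8 9 5)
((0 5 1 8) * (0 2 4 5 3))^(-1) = (0 3)(1 5 4 2 8)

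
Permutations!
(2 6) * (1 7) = [0, 7, 6, 3, 4, 5, 2, 1] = (1 7)(2 6)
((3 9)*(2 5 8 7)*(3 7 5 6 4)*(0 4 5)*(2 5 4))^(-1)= ((0 2 6 4 3 9 7 5 8))^(-1)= (0 8 5 7 9 3 4 6 2)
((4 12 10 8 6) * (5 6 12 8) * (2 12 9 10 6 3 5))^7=((2 12 6 4 8 9 10)(3 5))^7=(12)(3 5)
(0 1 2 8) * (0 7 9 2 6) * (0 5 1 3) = [3, 6, 8, 0, 4, 1, 5, 9, 7, 2] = (0 3)(1 6 5)(2 8 7 9)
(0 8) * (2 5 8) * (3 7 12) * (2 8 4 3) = [8, 1, 5, 7, 3, 4, 6, 12, 0, 9, 10, 11, 2] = (0 8)(2 5 4 3 7 12)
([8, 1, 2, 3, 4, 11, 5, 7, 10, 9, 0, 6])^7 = (0 8 10)(5 11 6)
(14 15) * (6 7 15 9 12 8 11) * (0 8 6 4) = (0 8 11 4)(6 7 15 14 9 12) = [8, 1, 2, 3, 0, 5, 7, 15, 11, 12, 10, 4, 6, 13, 9, 14]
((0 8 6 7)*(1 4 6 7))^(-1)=((0 8 7)(1 4 6))^(-1)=(0 7 8)(1 6 4)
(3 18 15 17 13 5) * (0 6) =[6, 1, 2, 18, 4, 3, 0, 7, 8, 9, 10, 11, 12, 5, 14, 17, 16, 13, 15] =(0 6)(3 18 15 17 13 5)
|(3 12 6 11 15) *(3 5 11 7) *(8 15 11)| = |(3 12 6 7)(5 8 15)| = 12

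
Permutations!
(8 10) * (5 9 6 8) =(5 9 6 8 10) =[0, 1, 2, 3, 4, 9, 8, 7, 10, 6, 5]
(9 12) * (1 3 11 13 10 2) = (1 3 11 13 10 2)(9 12) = [0, 3, 1, 11, 4, 5, 6, 7, 8, 12, 2, 13, 9, 10]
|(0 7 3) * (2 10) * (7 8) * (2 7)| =6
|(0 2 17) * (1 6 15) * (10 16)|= 6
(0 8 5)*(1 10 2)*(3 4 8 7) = (0 7 3 4 8 5)(1 10 2) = [7, 10, 1, 4, 8, 0, 6, 3, 5, 9, 2]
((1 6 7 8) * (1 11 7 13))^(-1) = ((1 6 13)(7 8 11))^(-1) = (1 13 6)(7 11 8)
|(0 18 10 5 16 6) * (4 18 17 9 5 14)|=12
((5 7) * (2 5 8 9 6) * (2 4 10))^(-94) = (2 7 9 4)(5 8 6 10)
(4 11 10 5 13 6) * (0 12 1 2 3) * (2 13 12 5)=(0 5 12 1 13 6 4 11 10 2 3)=[5, 13, 3, 0, 11, 12, 4, 7, 8, 9, 2, 10, 1, 6]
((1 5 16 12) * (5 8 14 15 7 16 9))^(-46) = (1 15 12 14 16 8 7)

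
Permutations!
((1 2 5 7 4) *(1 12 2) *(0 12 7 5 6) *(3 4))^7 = ((0 12 2 6)(3 4 7))^7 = (0 6 2 12)(3 4 7)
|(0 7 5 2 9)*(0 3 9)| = |(0 7 5 2)(3 9)| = 4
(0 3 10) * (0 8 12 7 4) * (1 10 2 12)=[3, 10, 12, 2, 0, 5, 6, 4, 1, 9, 8, 11, 7]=(0 3 2 12 7 4)(1 10 8)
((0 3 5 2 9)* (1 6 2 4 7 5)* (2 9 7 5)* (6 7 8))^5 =(0 8 1 9 2 3 6 7)(4 5)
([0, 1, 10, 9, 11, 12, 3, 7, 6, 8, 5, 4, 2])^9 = (2 10 5 12)(3 9 8 6)(4 11)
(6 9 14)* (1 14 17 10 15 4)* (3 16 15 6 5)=(1 14 5 3 16 15 4)(6 9 17 10)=[0, 14, 2, 16, 1, 3, 9, 7, 8, 17, 6, 11, 12, 13, 5, 4, 15, 10]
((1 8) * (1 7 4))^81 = (1 8 7 4)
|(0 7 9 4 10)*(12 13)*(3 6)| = 10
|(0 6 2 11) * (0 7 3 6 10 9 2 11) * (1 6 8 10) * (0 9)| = 8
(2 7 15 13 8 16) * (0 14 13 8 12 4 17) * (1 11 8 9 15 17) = (0 14 13 12 4 1 11 8 16 2 7 17)(9 15) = [14, 11, 7, 3, 1, 5, 6, 17, 16, 15, 10, 8, 4, 12, 13, 9, 2, 0]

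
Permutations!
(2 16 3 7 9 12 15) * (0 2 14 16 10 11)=(0 2 10 11)(3 7 9 12 15 14 16)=[2, 1, 10, 7, 4, 5, 6, 9, 8, 12, 11, 0, 15, 13, 16, 14, 3]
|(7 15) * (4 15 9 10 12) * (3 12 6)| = 8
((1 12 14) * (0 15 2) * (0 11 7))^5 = (15)(1 14 12)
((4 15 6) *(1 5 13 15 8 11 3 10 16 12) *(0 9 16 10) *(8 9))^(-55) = ((0 8 11 3)(1 5 13 15 6 4 9 16 12))^(-55) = (0 8 11 3)(1 12 16 9 4 6 15 13 5)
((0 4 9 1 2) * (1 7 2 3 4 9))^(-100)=((0 9 7 2)(1 3 4))^(-100)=(9)(1 4 3)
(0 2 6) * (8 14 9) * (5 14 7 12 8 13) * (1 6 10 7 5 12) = (0 2 10 7 1 6)(5 14 9 13 12 8) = [2, 6, 10, 3, 4, 14, 0, 1, 5, 13, 7, 11, 8, 12, 9]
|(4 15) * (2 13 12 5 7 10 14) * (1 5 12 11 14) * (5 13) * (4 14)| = 10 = |(1 13 11 4 15 14 2 5 7 10)|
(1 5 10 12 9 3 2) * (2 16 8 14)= (1 5 10 12 9 3 16 8 14 2)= [0, 5, 1, 16, 4, 10, 6, 7, 14, 3, 12, 11, 9, 13, 2, 15, 8]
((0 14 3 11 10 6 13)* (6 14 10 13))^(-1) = (0 13 11 3 14 10)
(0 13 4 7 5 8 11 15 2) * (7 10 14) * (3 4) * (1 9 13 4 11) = (0 4 10 14 7 5 8 1 9 13 3 11 15 2) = [4, 9, 0, 11, 10, 8, 6, 5, 1, 13, 14, 15, 12, 3, 7, 2]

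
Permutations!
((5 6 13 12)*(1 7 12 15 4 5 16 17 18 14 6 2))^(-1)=(1 2 5 4 15 13 6 14 18 17 16 12 7)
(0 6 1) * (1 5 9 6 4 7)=(0 4 7 1)(5 9 6)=[4, 0, 2, 3, 7, 9, 5, 1, 8, 6]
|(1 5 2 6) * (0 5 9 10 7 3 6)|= 6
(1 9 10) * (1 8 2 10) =(1 9)(2 10 8) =[0, 9, 10, 3, 4, 5, 6, 7, 2, 1, 8]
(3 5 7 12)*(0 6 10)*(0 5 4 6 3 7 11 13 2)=(0 3 4 6 10 5 11 13 2)(7 12)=[3, 1, 0, 4, 6, 11, 10, 12, 8, 9, 5, 13, 7, 2]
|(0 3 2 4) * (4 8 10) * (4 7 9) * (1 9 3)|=|(0 1 9 4)(2 8 10 7 3)|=20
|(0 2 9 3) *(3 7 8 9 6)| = 12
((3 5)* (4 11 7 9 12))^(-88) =((3 5)(4 11 7 9 12))^(-88) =(4 7 12 11 9)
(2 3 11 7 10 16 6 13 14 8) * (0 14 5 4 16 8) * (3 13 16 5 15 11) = [14, 1, 13, 3, 5, 4, 16, 10, 2, 9, 8, 7, 12, 15, 0, 11, 6] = (0 14)(2 13 15 11 7 10 8)(4 5)(6 16)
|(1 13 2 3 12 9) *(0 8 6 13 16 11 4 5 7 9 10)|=56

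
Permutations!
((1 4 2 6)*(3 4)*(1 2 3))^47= ((2 6)(3 4))^47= (2 6)(3 4)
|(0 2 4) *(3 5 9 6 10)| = |(0 2 4)(3 5 9 6 10)| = 15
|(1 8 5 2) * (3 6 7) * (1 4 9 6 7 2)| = |(1 8 5)(2 4 9 6)(3 7)| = 12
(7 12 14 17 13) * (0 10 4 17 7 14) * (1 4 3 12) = (0 10 3 12)(1 4 17 13 14 7) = [10, 4, 2, 12, 17, 5, 6, 1, 8, 9, 3, 11, 0, 14, 7, 15, 16, 13]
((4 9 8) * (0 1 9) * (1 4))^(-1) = ((0 4)(1 9 8))^(-1) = (0 4)(1 8 9)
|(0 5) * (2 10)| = 2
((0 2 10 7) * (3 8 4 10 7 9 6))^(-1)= (0 7 2)(3 6 9 10 4 8)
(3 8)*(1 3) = (1 3 8) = [0, 3, 2, 8, 4, 5, 6, 7, 1]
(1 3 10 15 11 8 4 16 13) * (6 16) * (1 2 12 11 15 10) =(1 3)(2 12 11 8 4 6 16 13) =[0, 3, 12, 1, 6, 5, 16, 7, 4, 9, 10, 8, 11, 2, 14, 15, 13]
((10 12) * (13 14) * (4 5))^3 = (4 5)(10 12)(13 14)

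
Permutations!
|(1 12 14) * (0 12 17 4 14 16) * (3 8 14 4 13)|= 6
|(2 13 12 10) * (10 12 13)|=2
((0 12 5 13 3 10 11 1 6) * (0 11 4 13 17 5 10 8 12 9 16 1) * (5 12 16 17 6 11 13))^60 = ((0 9 17 12 10 4 5 6 13 3 8 16 1 11))^60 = (0 10 13 1 17 5 8)(3 11 12 6 16 9 4)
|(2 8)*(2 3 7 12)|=|(2 8 3 7 12)|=5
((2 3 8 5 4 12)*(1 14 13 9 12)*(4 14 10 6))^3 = ((1 10 6 4)(2 3 8 5 14 13 9 12))^3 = (1 4 6 10)(2 5 9 3 14 12 8 13)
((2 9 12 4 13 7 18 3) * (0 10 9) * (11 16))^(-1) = (0 2 3 18 7 13 4 12 9 10)(11 16)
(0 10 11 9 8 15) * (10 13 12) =(0 13 12 10 11 9 8 15) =[13, 1, 2, 3, 4, 5, 6, 7, 15, 8, 11, 9, 10, 12, 14, 0]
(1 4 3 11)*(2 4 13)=(1 13 2 4 3 11)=[0, 13, 4, 11, 3, 5, 6, 7, 8, 9, 10, 1, 12, 2]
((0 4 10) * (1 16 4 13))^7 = ((0 13 1 16 4 10))^7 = (0 13 1 16 4 10)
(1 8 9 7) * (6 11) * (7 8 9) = (1 9 8 7)(6 11) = [0, 9, 2, 3, 4, 5, 11, 1, 7, 8, 10, 6]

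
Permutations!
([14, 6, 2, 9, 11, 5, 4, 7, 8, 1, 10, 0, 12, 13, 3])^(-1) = (0 11 4 6 1 9 3 14)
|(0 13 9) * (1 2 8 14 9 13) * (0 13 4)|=8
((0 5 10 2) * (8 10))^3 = (0 10 5 2 8)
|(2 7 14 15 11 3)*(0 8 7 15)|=|(0 8 7 14)(2 15 11 3)|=4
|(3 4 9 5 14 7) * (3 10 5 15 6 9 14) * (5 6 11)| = 10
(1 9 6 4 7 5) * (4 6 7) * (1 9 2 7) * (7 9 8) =(1 2 9)(5 8 7) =[0, 2, 9, 3, 4, 8, 6, 5, 7, 1]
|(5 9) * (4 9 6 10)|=5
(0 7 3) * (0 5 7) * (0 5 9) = [5, 1, 2, 9, 4, 7, 6, 3, 8, 0] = (0 5 7 3 9)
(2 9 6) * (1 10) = (1 10)(2 9 6) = [0, 10, 9, 3, 4, 5, 2, 7, 8, 6, 1]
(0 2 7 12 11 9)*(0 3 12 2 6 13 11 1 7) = (0 6 13 11 9 3 12 1 7 2) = [6, 7, 0, 12, 4, 5, 13, 2, 8, 3, 10, 9, 1, 11]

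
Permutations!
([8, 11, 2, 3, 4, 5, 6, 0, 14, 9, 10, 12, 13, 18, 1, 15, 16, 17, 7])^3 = [1, 13, 2, 3, 4, 5, 6, 14, 11, 9, 10, 18, 7, 0, 12, 15, 16, 17, 8]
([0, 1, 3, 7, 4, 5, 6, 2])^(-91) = [0, 1, 7, 2, 4, 5, 6, 3]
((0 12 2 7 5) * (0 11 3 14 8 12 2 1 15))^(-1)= (0 15 1 12 8 14 3 11 5 7 2)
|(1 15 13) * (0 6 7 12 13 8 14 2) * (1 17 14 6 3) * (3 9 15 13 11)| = |(0 9 15 8 6 7 12 11 3 1 13 17 14 2)| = 14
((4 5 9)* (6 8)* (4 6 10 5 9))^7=((4 9 6 8 10 5))^7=(4 9 6 8 10 5)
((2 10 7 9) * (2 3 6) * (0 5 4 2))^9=(10)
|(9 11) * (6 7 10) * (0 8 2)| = 6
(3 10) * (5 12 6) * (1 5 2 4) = (1 5 12 6 2 4)(3 10) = [0, 5, 4, 10, 1, 12, 2, 7, 8, 9, 3, 11, 6]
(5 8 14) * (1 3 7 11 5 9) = (1 3 7 11 5 8 14 9) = [0, 3, 2, 7, 4, 8, 6, 11, 14, 1, 10, 5, 12, 13, 9]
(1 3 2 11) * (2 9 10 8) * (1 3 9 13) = (1 9 10 8 2 11 3 13) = [0, 9, 11, 13, 4, 5, 6, 7, 2, 10, 8, 3, 12, 1]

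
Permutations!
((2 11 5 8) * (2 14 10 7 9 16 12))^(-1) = (2 12 16 9 7 10 14 8 5 11)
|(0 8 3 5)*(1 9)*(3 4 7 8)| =6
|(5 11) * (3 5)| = |(3 5 11)| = 3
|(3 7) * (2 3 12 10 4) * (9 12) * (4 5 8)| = 9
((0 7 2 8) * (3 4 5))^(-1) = ((0 7 2 8)(3 4 5))^(-1) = (0 8 2 7)(3 5 4)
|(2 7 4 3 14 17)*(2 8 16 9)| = 9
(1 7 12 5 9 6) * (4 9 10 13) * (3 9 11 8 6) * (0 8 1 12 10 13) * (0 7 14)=[8, 14, 2, 9, 11, 13, 12, 10, 6, 3, 7, 1, 5, 4, 0]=(0 8 6 12 5 13 4 11 1 14)(3 9)(7 10)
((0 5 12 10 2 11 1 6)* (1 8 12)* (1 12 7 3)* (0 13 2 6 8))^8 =(13)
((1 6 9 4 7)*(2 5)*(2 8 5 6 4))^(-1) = (1 7 4)(2 9 6)(5 8) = ((1 4 7)(2 6 9)(5 8))^(-1)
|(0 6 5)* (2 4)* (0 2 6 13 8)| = |(0 13 8)(2 4 6 5)| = 12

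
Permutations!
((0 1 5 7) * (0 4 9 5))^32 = (9) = ((0 1)(4 9 5 7))^32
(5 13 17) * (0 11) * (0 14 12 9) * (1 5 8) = (0 11 14 12 9)(1 5 13 17 8) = [11, 5, 2, 3, 4, 13, 6, 7, 1, 0, 10, 14, 9, 17, 12, 15, 16, 8]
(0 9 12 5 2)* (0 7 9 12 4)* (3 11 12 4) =[4, 1, 7, 11, 0, 2, 6, 9, 8, 3, 10, 12, 5] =(0 4)(2 7 9 3 11 12 5)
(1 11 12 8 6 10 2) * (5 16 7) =(1 11 12 8 6 10 2)(5 16 7) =[0, 11, 1, 3, 4, 16, 10, 5, 6, 9, 2, 12, 8, 13, 14, 15, 7]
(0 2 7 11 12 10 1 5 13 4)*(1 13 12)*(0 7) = [2, 5, 0, 3, 7, 12, 6, 11, 8, 9, 13, 1, 10, 4] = (0 2)(1 5 12 10 13 4 7 11)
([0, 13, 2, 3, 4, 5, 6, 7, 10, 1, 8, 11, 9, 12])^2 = (1 12)(9 13)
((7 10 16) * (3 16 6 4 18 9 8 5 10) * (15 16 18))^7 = ((3 18 9 8 5 10 6 4 15 16 7))^7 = (3 4 8 7 6 9 16 10 18 15 5)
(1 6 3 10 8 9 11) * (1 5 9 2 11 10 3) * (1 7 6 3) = (1 3)(2 11 5 9 10 8)(6 7) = [0, 3, 11, 1, 4, 9, 7, 6, 2, 10, 8, 5]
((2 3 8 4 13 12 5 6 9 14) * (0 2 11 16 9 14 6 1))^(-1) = ((0 2 3 8 4 13 12 5 1)(6 14 11 16 9))^(-1) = (0 1 5 12 13 4 8 3 2)(6 9 16 11 14)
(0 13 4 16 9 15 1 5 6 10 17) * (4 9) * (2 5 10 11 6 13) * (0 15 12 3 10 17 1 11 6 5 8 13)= [2, 17, 8, 10, 16, 0, 6, 7, 13, 12, 1, 5, 3, 9, 14, 11, 4, 15]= (0 2 8 13 9 12 3 10 1 17 15 11 5)(4 16)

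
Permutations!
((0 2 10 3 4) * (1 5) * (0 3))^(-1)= (0 10 2)(1 5)(3 4)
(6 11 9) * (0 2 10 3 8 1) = (0 2 10 3 8 1)(6 11 9) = [2, 0, 10, 8, 4, 5, 11, 7, 1, 6, 3, 9]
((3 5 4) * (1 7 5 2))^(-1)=((1 7 5 4 3 2))^(-1)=(1 2 3 4 5 7)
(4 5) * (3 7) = (3 7)(4 5) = [0, 1, 2, 7, 5, 4, 6, 3]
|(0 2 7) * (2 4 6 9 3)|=|(0 4 6 9 3 2 7)|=7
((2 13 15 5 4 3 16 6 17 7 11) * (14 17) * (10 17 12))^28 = (17)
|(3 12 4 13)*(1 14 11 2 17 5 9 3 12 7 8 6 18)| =12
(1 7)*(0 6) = (0 6)(1 7) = [6, 7, 2, 3, 4, 5, 0, 1]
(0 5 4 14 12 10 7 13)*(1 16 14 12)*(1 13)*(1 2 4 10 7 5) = [1, 16, 4, 3, 12, 10, 6, 2, 8, 9, 5, 11, 7, 0, 13, 15, 14] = (0 1 16 14 13)(2 4 12 7)(5 10)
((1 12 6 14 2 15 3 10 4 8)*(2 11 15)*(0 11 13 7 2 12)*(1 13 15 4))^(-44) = (0 10 15 6 2 13 4)(1 3 14 12 7 8 11)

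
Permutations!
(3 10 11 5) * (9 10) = (3 9 10 11 5) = [0, 1, 2, 9, 4, 3, 6, 7, 8, 10, 11, 5]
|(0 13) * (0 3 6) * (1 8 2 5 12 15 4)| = 28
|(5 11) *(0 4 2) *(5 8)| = 3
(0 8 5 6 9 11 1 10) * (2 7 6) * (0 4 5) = (0 8)(1 10 4 5 2 7 6 9 11) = [8, 10, 7, 3, 5, 2, 9, 6, 0, 11, 4, 1]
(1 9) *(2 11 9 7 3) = (1 7 3 2 11 9) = [0, 7, 11, 2, 4, 5, 6, 3, 8, 1, 10, 9]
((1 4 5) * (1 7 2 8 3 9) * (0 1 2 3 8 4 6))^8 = ((0 1 6)(2 4 5 7 3 9))^8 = (0 6 1)(2 5 3)(4 7 9)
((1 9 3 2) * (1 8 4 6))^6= ((1 9 3 2 8 4 6))^6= (1 6 4 8 2 3 9)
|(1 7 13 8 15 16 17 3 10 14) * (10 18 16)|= 28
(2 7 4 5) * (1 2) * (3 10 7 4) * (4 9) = (1 2 9 4 5)(3 10 7) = [0, 2, 9, 10, 5, 1, 6, 3, 8, 4, 7]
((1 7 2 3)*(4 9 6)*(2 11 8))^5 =((1 7 11 8 2 3)(4 9 6))^5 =(1 3 2 8 11 7)(4 6 9)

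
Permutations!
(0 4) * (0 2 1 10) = (0 4 2 1 10) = [4, 10, 1, 3, 2, 5, 6, 7, 8, 9, 0]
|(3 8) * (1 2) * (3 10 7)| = |(1 2)(3 8 10 7)| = 4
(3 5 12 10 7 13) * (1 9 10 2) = (1 9 10 7 13 3 5 12 2) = [0, 9, 1, 5, 4, 12, 6, 13, 8, 10, 7, 11, 2, 3]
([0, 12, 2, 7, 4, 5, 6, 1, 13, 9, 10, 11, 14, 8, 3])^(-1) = (1 7 3 14 12)(8 13)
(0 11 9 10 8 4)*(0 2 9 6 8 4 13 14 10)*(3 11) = (0 3 11 6 8 13 14 10 4 2 9) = [3, 1, 9, 11, 2, 5, 8, 7, 13, 0, 4, 6, 12, 14, 10]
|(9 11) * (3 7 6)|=6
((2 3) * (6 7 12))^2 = ((2 3)(6 7 12))^2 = (6 12 7)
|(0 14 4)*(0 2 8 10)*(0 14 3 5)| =|(0 3 5)(2 8 10 14 4)| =15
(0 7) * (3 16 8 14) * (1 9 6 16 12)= [7, 9, 2, 12, 4, 5, 16, 0, 14, 6, 10, 11, 1, 13, 3, 15, 8]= (0 7)(1 9 6 16 8 14 3 12)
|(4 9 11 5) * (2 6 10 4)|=7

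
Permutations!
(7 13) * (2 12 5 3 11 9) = (2 12 5 3 11 9)(7 13) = [0, 1, 12, 11, 4, 3, 6, 13, 8, 2, 10, 9, 5, 7]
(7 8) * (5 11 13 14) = (5 11 13 14)(7 8) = [0, 1, 2, 3, 4, 11, 6, 8, 7, 9, 10, 13, 12, 14, 5]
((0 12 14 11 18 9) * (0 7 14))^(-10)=(18)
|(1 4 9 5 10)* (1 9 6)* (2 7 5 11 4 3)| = 10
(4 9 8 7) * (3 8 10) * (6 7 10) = (3 8 10)(4 9 6 7) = [0, 1, 2, 8, 9, 5, 7, 4, 10, 6, 3]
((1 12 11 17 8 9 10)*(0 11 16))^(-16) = ((0 11 17 8 9 10 1 12 16))^(-16) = (0 17 9 1 16 11 8 10 12)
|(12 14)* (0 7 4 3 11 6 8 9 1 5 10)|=|(0 7 4 3 11 6 8 9 1 5 10)(12 14)|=22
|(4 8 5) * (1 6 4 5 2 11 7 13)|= |(1 6 4 8 2 11 7 13)|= 8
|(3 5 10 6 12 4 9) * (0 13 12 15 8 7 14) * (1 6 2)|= |(0 13 12 4 9 3 5 10 2 1 6 15 8 7 14)|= 15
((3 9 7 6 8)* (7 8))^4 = (3 9 8)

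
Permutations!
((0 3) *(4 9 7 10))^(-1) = ((0 3)(4 9 7 10))^(-1) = (0 3)(4 10 7 9)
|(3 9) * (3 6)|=|(3 9 6)|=3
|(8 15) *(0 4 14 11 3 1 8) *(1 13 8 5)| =|(0 4 14 11 3 13 8 15)(1 5)| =8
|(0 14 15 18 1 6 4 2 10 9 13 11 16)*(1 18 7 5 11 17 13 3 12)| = 56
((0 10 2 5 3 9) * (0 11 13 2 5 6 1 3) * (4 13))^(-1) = ((0 10 5)(1 3 9 11 4 13 2 6))^(-1) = (0 5 10)(1 6 2 13 4 11 9 3)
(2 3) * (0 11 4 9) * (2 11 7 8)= (0 7 8 2 3 11 4 9)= [7, 1, 3, 11, 9, 5, 6, 8, 2, 0, 10, 4]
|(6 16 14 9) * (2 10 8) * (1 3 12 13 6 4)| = 9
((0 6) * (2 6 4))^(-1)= (0 6 2 4)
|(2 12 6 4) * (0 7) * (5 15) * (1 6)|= |(0 7)(1 6 4 2 12)(5 15)|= 10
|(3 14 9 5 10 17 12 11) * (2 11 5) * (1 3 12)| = 10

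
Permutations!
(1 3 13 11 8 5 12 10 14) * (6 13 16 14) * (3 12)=(1 12 10 6 13 11 8 5 3 16 14)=[0, 12, 2, 16, 4, 3, 13, 7, 5, 9, 6, 8, 10, 11, 1, 15, 14]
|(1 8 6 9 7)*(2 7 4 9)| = |(1 8 6 2 7)(4 9)| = 10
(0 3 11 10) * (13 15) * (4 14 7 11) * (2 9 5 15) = [3, 1, 9, 4, 14, 15, 6, 11, 8, 5, 0, 10, 12, 2, 7, 13] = (0 3 4 14 7 11 10)(2 9 5 15 13)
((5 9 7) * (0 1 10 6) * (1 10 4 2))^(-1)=((0 10 6)(1 4 2)(5 9 7))^(-1)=(0 6 10)(1 2 4)(5 7 9)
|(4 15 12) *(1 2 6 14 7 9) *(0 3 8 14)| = |(0 3 8 14 7 9 1 2 6)(4 15 12)| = 9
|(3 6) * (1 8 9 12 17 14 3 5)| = 9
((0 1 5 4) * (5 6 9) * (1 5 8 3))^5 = ((0 5 4)(1 6 9 8 3))^5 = (9)(0 4 5)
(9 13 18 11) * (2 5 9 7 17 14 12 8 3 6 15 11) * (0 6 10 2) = [6, 1, 5, 10, 4, 9, 15, 17, 3, 13, 2, 7, 8, 18, 12, 11, 16, 14, 0] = (0 6 15 11 7 17 14 12 8 3 10 2 5 9 13 18)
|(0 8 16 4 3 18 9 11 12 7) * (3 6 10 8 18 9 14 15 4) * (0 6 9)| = 14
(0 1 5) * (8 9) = (0 1 5)(8 9) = [1, 5, 2, 3, 4, 0, 6, 7, 9, 8]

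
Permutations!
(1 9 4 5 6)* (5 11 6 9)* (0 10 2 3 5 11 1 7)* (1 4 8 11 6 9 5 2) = (0 10 1 6 7)(2 3)(8 11 9) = [10, 6, 3, 2, 4, 5, 7, 0, 11, 8, 1, 9]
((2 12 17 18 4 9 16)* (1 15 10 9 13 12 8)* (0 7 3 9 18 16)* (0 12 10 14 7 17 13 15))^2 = ((0 17 16 2 8 1)(3 9 12 13 10 18 4 15 14 7))^2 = (0 16 8)(1 17 2)(3 12 10 4 14)(7 9 13 18 15)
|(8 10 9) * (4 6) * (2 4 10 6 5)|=|(2 4 5)(6 10 9 8)|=12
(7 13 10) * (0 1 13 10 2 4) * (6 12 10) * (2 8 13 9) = (0 1 9 2 4)(6 12 10 7)(8 13) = [1, 9, 4, 3, 0, 5, 12, 6, 13, 2, 7, 11, 10, 8]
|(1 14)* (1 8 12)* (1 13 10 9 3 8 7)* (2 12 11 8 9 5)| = |(1 14 7)(2 12 13 10 5)(3 9)(8 11)| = 30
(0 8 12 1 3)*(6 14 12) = [8, 3, 2, 0, 4, 5, 14, 7, 6, 9, 10, 11, 1, 13, 12] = (0 8 6 14 12 1 3)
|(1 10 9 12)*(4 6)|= 4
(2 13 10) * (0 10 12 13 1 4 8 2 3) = [10, 4, 1, 0, 8, 5, 6, 7, 2, 9, 3, 11, 13, 12] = (0 10 3)(1 4 8 2)(12 13)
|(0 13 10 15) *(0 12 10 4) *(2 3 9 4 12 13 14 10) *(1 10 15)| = 18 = |(0 14 15 13 12 2 3 9 4)(1 10)|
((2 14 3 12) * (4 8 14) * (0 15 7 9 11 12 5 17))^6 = (0 2 17 12 5 11 3 9 14 7 8 15 4)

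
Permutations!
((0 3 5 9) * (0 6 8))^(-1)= (0 8 6 9 5 3)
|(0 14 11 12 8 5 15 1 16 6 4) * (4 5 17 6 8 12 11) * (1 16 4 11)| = 30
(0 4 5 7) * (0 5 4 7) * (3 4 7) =(0 3 4 7 5) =[3, 1, 2, 4, 7, 0, 6, 5]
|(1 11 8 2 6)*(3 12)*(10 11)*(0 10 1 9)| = |(0 10 11 8 2 6 9)(3 12)| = 14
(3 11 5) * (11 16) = (3 16 11 5) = [0, 1, 2, 16, 4, 3, 6, 7, 8, 9, 10, 5, 12, 13, 14, 15, 11]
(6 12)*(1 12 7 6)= (1 12)(6 7)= [0, 12, 2, 3, 4, 5, 7, 6, 8, 9, 10, 11, 1]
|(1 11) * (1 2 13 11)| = |(2 13 11)| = 3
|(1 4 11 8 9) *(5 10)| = |(1 4 11 8 9)(5 10)| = 10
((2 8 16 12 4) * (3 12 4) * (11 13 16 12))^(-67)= (2 13 12 4 11 8 16 3)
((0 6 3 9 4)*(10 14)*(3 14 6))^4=((0 3 9 4)(6 14 10))^4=(6 14 10)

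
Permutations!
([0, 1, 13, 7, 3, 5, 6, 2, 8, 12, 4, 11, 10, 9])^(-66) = [0, 1, 3, 10, 12, 5, 6, 4, 8, 2, 9, 11, 13, 7]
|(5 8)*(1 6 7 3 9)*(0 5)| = 15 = |(0 5 8)(1 6 7 3 9)|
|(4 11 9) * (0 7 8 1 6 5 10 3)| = |(0 7 8 1 6 5 10 3)(4 11 9)| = 24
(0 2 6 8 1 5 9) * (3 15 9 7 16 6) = (0 2 3 15 9)(1 5 7 16 6 8) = [2, 5, 3, 15, 4, 7, 8, 16, 1, 0, 10, 11, 12, 13, 14, 9, 6]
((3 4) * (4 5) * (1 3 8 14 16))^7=((1 3 5 4 8 14 16))^7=(16)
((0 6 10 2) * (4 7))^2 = ((0 6 10 2)(4 7))^2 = (0 10)(2 6)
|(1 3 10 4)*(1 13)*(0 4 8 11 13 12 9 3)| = 10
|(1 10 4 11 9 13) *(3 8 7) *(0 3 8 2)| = 6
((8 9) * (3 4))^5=((3 4)(8 9))^5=(3 4)(8 9)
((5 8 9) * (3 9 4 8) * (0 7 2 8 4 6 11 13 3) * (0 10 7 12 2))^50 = (0 2 6 13 9 10)(3 5 7 12 8 11)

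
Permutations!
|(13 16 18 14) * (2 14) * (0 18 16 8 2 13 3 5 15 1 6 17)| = |(0 18 13 8 2 14 3 5 15 1 6 17)| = 12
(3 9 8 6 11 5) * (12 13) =(3 9 8 6 11 5)(12 13) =[0, 1, 2, 9, 4, 3, 11, 7, 6, 8, 10, 5, 13, 12]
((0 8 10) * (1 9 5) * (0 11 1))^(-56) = ((0 8 10 11 1 9 5))^(-56) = (11)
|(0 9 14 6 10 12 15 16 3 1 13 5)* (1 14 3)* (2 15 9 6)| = |(0 6 10 12 9 3 14 2 15 16 1 13 5)| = 13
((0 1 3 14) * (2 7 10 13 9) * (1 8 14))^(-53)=((0 8 14)(1 3)(2 7 10 13 9))^(-53)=(0 8 14)(1 3)(2 10 9 7 13)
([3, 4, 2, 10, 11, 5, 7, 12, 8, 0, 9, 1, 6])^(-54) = (12)(0 10)(3 9)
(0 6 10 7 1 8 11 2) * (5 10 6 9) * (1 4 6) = (0 9 5 10 7 4 6 1 8 11 2) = [9, 8, 0, 3, 6, 10, 1, 4, 11, 5, 7, 2]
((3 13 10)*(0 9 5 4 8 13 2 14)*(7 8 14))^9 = (0 14 4 5 9)(2 13)(3 8)(7 10)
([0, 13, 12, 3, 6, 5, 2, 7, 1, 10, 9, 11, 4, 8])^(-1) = [0, 8, 6, 3, 12, 5, 4, 7, 13, 10, 9, 11, 2, 1]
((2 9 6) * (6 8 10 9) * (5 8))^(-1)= (2 6)(5 9 10 8)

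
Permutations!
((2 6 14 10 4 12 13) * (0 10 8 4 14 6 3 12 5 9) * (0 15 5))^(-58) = (0 14 4 10 8)(2 12)(3 13)(5 15 9)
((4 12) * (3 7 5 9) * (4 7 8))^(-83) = ((3 8 4 12 7 5 9))^(-83) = (3 8 4 12 7 5 9)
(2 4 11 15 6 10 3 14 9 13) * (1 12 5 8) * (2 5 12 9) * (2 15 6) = [0, 9, 4, 14, 11, 8, 10, 7, 1, 13, 3, 6, 12, 5, 15, 2] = (1 9 13 5 8)(2 4 11 6 10 3 14 15)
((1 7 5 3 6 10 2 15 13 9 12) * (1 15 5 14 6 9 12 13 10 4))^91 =((1 7 14 6 4)(2 5 3 9 13 12 15 10))^91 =(1 7 14 6 4)(2 9 15 5 13 10 3 12)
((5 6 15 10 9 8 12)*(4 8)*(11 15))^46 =((4 8 12 5 6 11 15 10 9))^46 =(4 8 12 5 6 11 15 10 9)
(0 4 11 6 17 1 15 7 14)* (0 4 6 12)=(0 6 17 1 15 7 14 4 11 12)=[6, 15, 2, 3, 11, 5, 17, 14, 8, 9, 10, 12, 0, 13, 4, 7, 16, 1]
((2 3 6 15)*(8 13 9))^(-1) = ((2 3 6 15)(8 13 9))^(-1) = (2 15 6 3)(8 9 13)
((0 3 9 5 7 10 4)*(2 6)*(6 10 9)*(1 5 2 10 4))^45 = ((0 3 6 10 1 5 7 9 2 4))^45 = (0 5)(1 4)(2 10)(3 7)(6 9)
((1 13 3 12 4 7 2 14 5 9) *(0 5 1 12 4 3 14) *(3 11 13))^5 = ((0 5 9 12 11 13 14 1 3 4 7 2))^5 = (0 13 7 12 3 5 14 2 11 4 9 1)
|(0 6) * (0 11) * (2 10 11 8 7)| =|(0 6 8 7 2 10 11)| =7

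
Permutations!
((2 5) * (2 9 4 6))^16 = ((2 5 9 4 6))^16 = (2 5 9 4 6)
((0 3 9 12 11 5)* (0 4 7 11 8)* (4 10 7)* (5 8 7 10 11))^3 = (0 12 11 3 7 8 9 5) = ((0 3 9 12 7 5 11 8))^3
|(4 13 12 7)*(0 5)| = 4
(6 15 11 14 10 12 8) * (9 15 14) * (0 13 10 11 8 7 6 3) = (0 13 10 12 7 6 14 11 9 15 8 3) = [13, 1, 2, 0, 4, 5, 14, 6, 3, 15, 12, 9, 7, 10, 11, 8]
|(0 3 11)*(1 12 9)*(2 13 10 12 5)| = |(0 3 11)(1 5 2 13 10 12 9)| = 21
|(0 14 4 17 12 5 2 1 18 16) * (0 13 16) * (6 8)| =|(0 14 4 17 12 5 2 1 18)(6 8)(13 16)| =18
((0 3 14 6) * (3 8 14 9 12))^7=(0 6 14 8)(3 9 12)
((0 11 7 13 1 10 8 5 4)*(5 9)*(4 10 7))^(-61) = ((0 11 4)(1 7 13)(5 10 8 9))^(-61) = (0 4 11)(1 13 7)(5 9 8 10)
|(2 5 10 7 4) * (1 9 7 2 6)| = 15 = |(1 9 7 4 6)(2 5 10)|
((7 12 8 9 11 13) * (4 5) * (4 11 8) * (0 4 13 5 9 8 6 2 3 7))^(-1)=((0 4 9 6 2 3 7 12 13)(5 11))^(-1)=(0 13 12 7 3 2 6 9 4)(5 11)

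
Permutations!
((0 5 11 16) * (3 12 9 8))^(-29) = (0 16 11 5)(3 8 9 12)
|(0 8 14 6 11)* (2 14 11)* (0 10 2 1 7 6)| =6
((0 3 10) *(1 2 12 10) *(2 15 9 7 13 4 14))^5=((0 3 1 15 9 7 13 4 14 2 12 10))^5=(0 7 12 15 14 3 13 10 9 2 1 4)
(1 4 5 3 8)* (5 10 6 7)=[0, 4, 2, 8, 10, 3, 7, 5, 1, 9, 6]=(1 4 10 6 7 5 3 8)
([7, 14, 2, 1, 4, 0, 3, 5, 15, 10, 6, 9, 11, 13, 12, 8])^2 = [5, 12, 2, 14, 4, 7, 1, 0, 8, 6, 3, 10, 9, 13, 11, 15]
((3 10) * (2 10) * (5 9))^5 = ((2 10 3)(5 9))^5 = (2 3 10)(5 9)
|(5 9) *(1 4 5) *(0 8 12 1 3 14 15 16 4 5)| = 11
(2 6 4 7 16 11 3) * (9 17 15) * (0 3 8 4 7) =(0 3 2 6 7 16 11 8 4)(9 17 15) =[3, 1, 6, 2, 0, 5, 7, 16, 4, 17, 10, 8, 12, 13, 14, 9, 11, 15]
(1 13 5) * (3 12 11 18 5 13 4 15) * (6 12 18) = (1 4 15 3 18 5)(6 12 11) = [0, 4, 2, 18, 15, 1, 12, 7, 8, 9, 10, 6, 11, 13, 14, 3, 16, 17, 5]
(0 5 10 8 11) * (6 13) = [5, 1, 2, 3, 4, 10, 13, 7, 11, 9, 8, 0, 12, 6] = (0 5 10 8 11)(6 13)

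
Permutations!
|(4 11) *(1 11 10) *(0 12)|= 4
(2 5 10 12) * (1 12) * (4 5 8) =(1 12 2 8 4 5 10) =[0, 12, 8, 3, 5, 10, 6, 7, 4, 9, 1, 11, 2]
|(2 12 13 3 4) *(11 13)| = 6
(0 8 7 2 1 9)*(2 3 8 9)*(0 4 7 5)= [9, 2, 1, 8, 7, 0, 6, 3, 5, 4]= (0 9 4 7 3 8 5)(1 2)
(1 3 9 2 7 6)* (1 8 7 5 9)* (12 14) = (1 3)(2 5 9)(6 8 7)(12 14) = [0, 3, 5, 1, 4, 9, 8, 6, 7, 2, 10, 11, 14, 13, 12]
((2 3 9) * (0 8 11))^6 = ((0 8 11)(2 3 9))^6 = (11)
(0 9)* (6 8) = (0 9)(6 8) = [9, 1, 2, 3, 4, 5, 8, 7, 6, 0]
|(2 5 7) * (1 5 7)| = 2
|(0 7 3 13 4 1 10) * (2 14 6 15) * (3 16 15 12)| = |(0 7 16 15 2 14 6 12 3 13 4 1 10)| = 13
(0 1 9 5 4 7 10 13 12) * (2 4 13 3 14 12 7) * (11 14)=(0 1 9 5 13 7 10 3 11 14 12)(2 4)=[1, 9, 4, 11, 2, 13, 6, 10, 8, 5, 3, 14, 0, 7, 12]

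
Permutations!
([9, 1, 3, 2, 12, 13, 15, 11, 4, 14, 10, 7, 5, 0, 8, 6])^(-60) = [4, 1, 2, 3, 0, 14, 6, 7, 13, 12, 10, 11, 9, 8, 5, 15]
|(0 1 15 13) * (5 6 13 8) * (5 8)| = 6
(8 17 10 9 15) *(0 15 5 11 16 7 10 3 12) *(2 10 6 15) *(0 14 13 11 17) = [2, 1, 10, 12, 4, 17, 15, 6, 0, 5, 9, 16, 14, 11, 13, 8, 7, 3] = (0 2 10 9 5 17 3 12 14 13 11 16 7 6 15 8)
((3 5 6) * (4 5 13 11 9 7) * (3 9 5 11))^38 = ((3 13)(4 11 5 6 9 7))^38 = (13)(4 5 9)(6 7 11)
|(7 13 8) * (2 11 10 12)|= |(2 11 10 12)(7 13 8)|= 12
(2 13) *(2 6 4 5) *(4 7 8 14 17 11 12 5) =[0, 1, 13, 3, 4, 2, 7, 8, 14, 9, 10, 12, 5, 6, 17, 15, 16, 11] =(2 13 6 7 8 14 17 11 12 5)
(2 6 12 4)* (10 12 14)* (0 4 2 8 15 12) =(0 4 8 15 12 2 6 14 10) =[4, 1, 6, 3, 8, 5, 14, 7, 15, 9, 0, 11, 2, 13, 10, 12]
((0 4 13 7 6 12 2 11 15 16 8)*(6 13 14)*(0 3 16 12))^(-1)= (0 6 14 4)(2 12 15 11)(3 8 16)(7 13)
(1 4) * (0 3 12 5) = (0 3 12 5)(1 4) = [3, 4, 2, 12, 1, 0, 6, 7, 8, 9, 10, 11, 5]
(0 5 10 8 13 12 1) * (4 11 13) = (0 5 10 8 4 11 13 12 1) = [5, 0, 2, 3, 11, 10, 6, 7, 4, 9, 8, 13, 1, 12]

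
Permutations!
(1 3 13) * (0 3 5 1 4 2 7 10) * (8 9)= (0 3 13 4 2 7 10)(1 5)(8 9)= [3, 5, 7, 13, 2, 1, 6, 10, 9, 8, 0, 11, 12, 4]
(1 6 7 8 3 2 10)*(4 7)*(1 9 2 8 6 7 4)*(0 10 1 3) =(0 10 9 2 1 7 6 3 8) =[10, 7, 1, 8, 4, 5, 3, 6, 0, 2, 9]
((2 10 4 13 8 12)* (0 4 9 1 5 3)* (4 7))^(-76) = ((0 7 4 13 8 12 2 10 9 1 5 3))^(-76) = (0 9 8)(1 12 7)(2 4 5)(3 10 13)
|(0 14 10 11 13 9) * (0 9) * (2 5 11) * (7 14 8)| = |(0 8 7 14 10 2 5 11 13)| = 9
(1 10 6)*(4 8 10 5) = (1 5 4 8 10 6) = [0, 5, 2, 3, 8, 4, 1, 7, 10, 9, 6]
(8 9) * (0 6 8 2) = (0 6 8 9 2) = [6, 1, 0, 3, 4, 5, 8, 7, 9, 2]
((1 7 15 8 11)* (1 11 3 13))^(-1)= (1 13 3 8 15 7)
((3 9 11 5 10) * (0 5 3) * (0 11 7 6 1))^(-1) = ((0 5 10 11 3 9 7 6 1))^(-1) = (0 1 6 7 9 3 11 10 5)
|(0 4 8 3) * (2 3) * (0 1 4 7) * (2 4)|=|(0 7)(1 2 3)(4 8)|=6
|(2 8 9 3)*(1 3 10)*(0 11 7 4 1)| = 10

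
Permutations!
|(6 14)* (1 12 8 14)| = |(1 12 8 14 6)| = 5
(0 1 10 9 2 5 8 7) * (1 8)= (0 8 7)(1 10 9 2 5)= [8, 10, 5, 3, 4, 1, 6, 0, 7, 2, 9]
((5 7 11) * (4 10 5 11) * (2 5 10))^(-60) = (11)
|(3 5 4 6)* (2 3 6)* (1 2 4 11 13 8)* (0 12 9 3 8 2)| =10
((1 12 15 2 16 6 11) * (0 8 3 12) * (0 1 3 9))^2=((0 8 9)(2 16 6 11 3 12 15))^2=(0 9 8)(2 6 3 15 16 11 12)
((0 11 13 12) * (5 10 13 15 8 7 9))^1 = ((0 11 15 8 7 9 5 10 13 12))^1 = (0 11 15 8 7 9 5 10 13 12)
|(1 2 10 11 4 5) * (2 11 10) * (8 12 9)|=|(1 11 4 5)(8 12 9)|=12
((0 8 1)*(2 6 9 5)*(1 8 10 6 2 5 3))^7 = ((0 10 6 9 3 1))^7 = (0 10 6 9 3 1)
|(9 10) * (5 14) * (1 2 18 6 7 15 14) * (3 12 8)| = 24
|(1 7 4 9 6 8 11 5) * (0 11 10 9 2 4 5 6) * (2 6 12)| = |(0 11 12 2 4 6 8 10 9)(1 7 5)| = 9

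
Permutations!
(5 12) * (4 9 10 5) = [0, 1, 2, 3, 9, 12, 6, 7, 8, 10, 5, 11, 4] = (4 9 10 5 12)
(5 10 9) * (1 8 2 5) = (1 8 2 5 10 9) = [0, 8, 5, 3, 4, 10, 6, 7, 2, 1, 9]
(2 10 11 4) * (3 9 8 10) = (2 3 9 8 10 11 4) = [0, 1, 3, 9, 2, 5, 6, 7, 10, 8, 11, 4]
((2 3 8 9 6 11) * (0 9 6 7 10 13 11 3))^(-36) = ((0 9 7 10 13 11 2)(3 8 6))^(-36) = (0 2 11 13 10 7 9)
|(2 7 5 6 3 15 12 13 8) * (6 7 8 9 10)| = 14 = |(2 8)(3 15 12 13 9 10 6)(5 7)|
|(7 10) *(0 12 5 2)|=4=|(0 12 5 2)(7 10)|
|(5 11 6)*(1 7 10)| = |(1 7 10)(5 11 6)| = 3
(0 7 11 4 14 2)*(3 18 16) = (0 7 11 4 14 2)(3 18 16) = [7, 1, 0, 18, 14, 5, 6, 11, 8, 9, 10, 4, 12, 13, 2, 15, 3, 17, 16]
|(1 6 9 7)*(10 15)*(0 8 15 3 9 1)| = |(0 8 15 10 3 9 7)(1 6)| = 14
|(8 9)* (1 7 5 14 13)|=10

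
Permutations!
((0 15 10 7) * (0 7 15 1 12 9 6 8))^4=((0 1 12 9 6 8)(10 15))^4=(15)(0 6 12)(1 8 9)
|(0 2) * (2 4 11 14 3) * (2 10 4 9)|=15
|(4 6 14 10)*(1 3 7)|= |(1 3 7)(4 6 14 10)|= 12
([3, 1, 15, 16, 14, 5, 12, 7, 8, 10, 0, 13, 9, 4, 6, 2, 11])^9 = (0 9 6 4 11 3 10 12 14 13 16)(2 15)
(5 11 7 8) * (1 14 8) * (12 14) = (1 12 14 8 5 11 7) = [0, 12, 2, 3, 4, 11, 6, 1, 5, 9, 10, 7, 14, 13, 8]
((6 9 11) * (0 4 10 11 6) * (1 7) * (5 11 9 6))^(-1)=((0 4 10 9 5 11)(1 7))^(-1)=(0 11 5 9 10 4)(1 7)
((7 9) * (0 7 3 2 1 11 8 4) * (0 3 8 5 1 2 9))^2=(1 5 11)(3 8)(4 9)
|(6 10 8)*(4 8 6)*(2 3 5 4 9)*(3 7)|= 14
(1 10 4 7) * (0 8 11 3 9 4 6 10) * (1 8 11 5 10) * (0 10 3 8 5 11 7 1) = (0 7 5 3 9 4 1 10 6)(8 11) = [7, 10, 2, 9, 1, 3, 0, 5, 11, 4, 6, 8]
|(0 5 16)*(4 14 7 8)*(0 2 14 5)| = |(2 14 7 8 4 5 16)| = 7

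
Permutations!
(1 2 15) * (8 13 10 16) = (1 2 15)(8 13 10 16) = [0, 2, 15, 3, 4, 5, 6, 7, 13, 9, 16, 11, 12, 10, 14, 1, 8]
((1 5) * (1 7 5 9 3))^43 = (1 9 3)(5 7)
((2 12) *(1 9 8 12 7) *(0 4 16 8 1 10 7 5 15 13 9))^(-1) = ((0 4 16 8 12 2 5 15 13 9 1)(7 10))^(-1) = (0 1 9 13 15 5 2 12 8 16 4)(7 10)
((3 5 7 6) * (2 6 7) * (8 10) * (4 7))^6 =(10)(2 3)(5 6)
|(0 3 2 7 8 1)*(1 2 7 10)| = 7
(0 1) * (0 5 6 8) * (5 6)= [1, 6, 2, 3, 4, 5, 8, 7, 0]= (0 1 6 8)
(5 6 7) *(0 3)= (0 3)(5 6 7)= [3, 1, 2, 0, 4, 6, 7, 5]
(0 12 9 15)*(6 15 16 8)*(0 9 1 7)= [12, 7, 2, 3, 4, 5, 15, 0, 6, 16, 10, 11, 1, 13, 14, 9, 8]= (0 12 1 7)(6 15 9 16 8)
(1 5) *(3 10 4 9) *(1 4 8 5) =(3 10 8 5 4 9) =[0, 1, 2, 10, 9, 4, 6, 7, 5, 3, 8]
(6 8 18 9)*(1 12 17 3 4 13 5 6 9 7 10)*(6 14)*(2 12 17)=(1 17 3 4 13 5 14 6 8 18 7 10)(2 12)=[0, 17, 12, 4, 13, 14, 8, 10, 18, 9, 1, 11, 2, 5, 6, 15, 16, 3, 7]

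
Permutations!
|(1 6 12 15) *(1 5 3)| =|(1 6 12 15 5 3)| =6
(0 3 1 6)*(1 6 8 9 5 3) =(0 1 8 9 5 3 6) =[1, 8, 2, 6, 4, 3, 0, 7, 9, 5]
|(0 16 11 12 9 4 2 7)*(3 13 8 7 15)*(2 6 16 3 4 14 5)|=|(0 3 13 8 7)(2 15 4 6 16 11 12 9 14 5)|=10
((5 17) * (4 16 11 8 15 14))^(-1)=(4 14 15 8 11 16)(5 17)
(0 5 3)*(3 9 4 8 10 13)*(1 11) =(0 5 9 4 8 10 13 3)(1 11) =[5, 11, 2, 0, 8, 9, 6, 7, 10, 4, 13, 1, 12, 3]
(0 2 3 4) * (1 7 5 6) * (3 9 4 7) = [2, 3, 9, 7, 0, 6, 1, 5, 8, 4] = (0 2 9 4)(1 3 7 5 6)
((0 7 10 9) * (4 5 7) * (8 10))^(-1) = ((0 4 5 7 8 10 9))^(-1) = (0 9 10 8 7 5 4)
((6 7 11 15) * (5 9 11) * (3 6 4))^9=(3 6 7 5 9 11 15 4)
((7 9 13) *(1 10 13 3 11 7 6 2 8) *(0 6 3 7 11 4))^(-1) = (0 4 3 13 10 1 8 2 6)(7 9) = ((0 6 2 8 1 10 13 3 4)(7 9))^(-1)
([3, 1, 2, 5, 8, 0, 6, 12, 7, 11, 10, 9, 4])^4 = (12)(0 3 5)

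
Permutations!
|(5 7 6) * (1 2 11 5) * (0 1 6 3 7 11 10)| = |(0 1 2 10)(3 7)(5 11)| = 4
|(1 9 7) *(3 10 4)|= |(1 9 7)(3 10 4)|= 3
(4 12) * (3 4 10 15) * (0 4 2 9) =(0 4 12 10 15 3 2 9) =[4, 1, 9, 2, 12, 5, 6, 7, 8, 0, 15, 11, 10, 13, 14, 3]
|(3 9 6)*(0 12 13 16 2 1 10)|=|(0 12 13 16 2 1 10)(3 9 6)|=21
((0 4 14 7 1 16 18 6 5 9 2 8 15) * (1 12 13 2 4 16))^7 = (0 14)(2 5)(4 15)(6 13)(7 16)(8 9)(12 18)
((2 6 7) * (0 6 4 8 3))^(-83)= (0 6 7 2 4 8 3)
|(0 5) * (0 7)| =|(0 5 7)| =3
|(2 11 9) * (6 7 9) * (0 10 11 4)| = |(0 10 11 6 7 9 2 4)| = 8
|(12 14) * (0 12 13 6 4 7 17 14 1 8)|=|(0 12 1 8)(4 7 17 14 13 6)|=12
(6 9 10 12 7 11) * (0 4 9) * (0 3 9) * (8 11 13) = (0 4)(3 9 10 12 7 13 8 11 6) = [4, 1, 2, 9, 0, 5, 3, 13, 11, 10, 12, 6, 7, 8]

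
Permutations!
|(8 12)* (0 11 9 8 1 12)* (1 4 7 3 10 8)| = 10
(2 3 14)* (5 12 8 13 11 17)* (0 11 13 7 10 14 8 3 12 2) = (0 11 17 5 2 12 3 8 7 10 14) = [11, 1, 12, 8, 4, 2, 6, 10, 7, 9, 14, 17, 3, 13, 0, 15, 16, 5]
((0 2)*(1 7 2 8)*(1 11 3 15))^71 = (0 2 7 1 15 3 11 8)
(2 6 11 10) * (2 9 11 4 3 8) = [0, 1, 6, 8, 3, 5, 4, 7, 2, 11, 9, 10] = (2 6 4 3 8)(9 11 10)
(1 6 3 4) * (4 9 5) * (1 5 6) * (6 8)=(3 9 8 6)(4 5)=[0, 1, 2, 9, 5, 4, 3, 7, 6, 8]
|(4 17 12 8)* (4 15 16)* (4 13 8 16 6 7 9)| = |(4 17 12 16 13 8 15 6 7 9)| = 10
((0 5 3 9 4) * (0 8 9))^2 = (0 3 5)(4 9 8)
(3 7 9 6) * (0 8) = (0 8)(3 7 9 6) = [8, 1, 2, 7, 4, 5, 3, 9, 0, 6]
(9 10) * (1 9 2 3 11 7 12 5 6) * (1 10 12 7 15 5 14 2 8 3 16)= (1 9 12 14 2 16)(3 11 15 5 6 10 8)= [0, 9, 16, 11, 4, 6, 10, 7, 3, 12, 8, 15, 14, 13, 2, 5, 1]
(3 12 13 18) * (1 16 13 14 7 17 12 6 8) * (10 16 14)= (1 14 7 17 12 10 16 13 18 3 6 8)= [0, 14, 2, 6, 4, 5, 8, 17, 1, 9, 16, 11, 10, 18, 7, 15, 13, 12, 3]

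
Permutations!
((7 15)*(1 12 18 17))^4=((1 12 18 17)(7 15))^4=(18)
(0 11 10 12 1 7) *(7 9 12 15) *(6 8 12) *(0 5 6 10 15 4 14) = [11, 9, 2, 3, 14, 6, 8, 5, 12, 10, 4, 15, 1, 13, 0, 7] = (0 11 15 7 5 6 8 12 1 9 10 4 14)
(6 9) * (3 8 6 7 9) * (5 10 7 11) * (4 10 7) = (3 8 6)(4 10)(5 7 9 11) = [0, 1, 2, 8, 10, 7, 3, 9, 6, 11, 4, 5]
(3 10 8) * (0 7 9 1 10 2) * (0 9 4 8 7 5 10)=[5, 0, 9, 2, 8, 10, 6, 4, 3, 1, 7]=(0 5 10 7 4 8 3 2 9 1)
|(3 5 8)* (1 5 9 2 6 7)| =8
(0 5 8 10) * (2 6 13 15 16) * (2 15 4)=(0 5 8 10)(2 6 13 4)(15 16)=[5, 1, 6, 3, 2, 8, 13, 7, 10, 9, 0, 11, 12, 4, 14, 16, 15]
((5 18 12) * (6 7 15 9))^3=((5 18 12)(6 7 15 9))^3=(18)(6 9 15 7)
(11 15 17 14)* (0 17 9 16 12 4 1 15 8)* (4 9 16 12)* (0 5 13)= (0 17 14 11 8 5 13)(1 15 16 4)(9 12)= [17, 15, 2, 3, 1, 13, 6, 7, 5, 12, 10, 8, 9, 0, 11, 16, 4, 14]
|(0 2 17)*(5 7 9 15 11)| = 15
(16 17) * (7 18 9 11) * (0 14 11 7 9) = (0 14 11 9 7 18)(16 17) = [14, 1, 2, 3, 4, 5, 6, 18, 8, 7, 10, 9, 12, 13, 11, 15, 17, 16, 0]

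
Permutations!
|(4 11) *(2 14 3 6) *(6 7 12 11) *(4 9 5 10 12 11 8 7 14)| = |(2 4 6)(3 14)(5 10 12 8 7 11 9)| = 42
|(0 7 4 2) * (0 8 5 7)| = |(2 8 5 7 4)| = 5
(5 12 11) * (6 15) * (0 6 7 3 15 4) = [6, 1, 2, 15, 0, 12, 4, 3, 8, 9, 10, 5, 11, 13, 14, 7] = (0 6 4)(3 15 7)(5 12 11)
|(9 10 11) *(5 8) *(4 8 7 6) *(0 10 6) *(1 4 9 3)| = 18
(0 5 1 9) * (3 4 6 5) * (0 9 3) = (9)(1 3 4 6 5) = [0, 3, 2, 4, 6, 1, 5, 7, 8, 9]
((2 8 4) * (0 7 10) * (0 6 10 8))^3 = (0 4 7 2 8)(6 10)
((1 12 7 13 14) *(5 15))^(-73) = ((1 12 7 13 14)(5 15))^(-73) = (1 7 14 12 13)(5 15)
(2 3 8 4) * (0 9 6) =[9, 1, 3, 8, 2, 5, 0, 7, 4, 6] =(0 9 6)(2 3 8 4)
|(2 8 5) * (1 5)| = 4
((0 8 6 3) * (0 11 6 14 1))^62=((0 8 14 1)(3 11 6))^62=(0 14)(1 8)(3 6 11)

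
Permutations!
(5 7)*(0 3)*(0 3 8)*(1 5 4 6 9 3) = [8, 5, 2, 1, 6, 7, 9, 4, 0, 3] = (0 8)(1 5 7 4 6 9 3)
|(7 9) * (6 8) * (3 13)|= 2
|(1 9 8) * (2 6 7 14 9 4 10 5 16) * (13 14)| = 12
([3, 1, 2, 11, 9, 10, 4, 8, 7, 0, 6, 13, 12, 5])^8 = (0 9 4 6 10 5 13 11 3)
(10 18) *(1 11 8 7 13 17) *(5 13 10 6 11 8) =(1 8 7 10 18 6 11 5 13 17) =[0, 8, 2, 3, 4, 13, 11, 10, 7, 9, 18, 5, 12, 17, 14, 15, 16, 1, 6]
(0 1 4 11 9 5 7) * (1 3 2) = (0 3 2 1 4 11 9 5 7) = [3, 4, 1, 2, 11, 7, 6, 0, 8, 5, 10, 9]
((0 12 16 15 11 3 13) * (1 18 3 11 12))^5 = ((0 1 18 3 13)(12 16 15))^5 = (18)(12 15 16)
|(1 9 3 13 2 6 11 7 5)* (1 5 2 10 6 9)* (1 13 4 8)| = 11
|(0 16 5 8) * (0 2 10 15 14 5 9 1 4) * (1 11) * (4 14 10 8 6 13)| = 10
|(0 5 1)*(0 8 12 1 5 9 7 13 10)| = |(0 9 7 13 10)(1 8 12)| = 15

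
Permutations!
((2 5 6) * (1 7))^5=(1 7)(2 6 5)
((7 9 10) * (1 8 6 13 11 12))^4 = (1 11 6)(7 9 10)(8 12 13)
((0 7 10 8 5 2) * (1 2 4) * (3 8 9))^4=(0 3 1 10 5)(2 9 4 7 8)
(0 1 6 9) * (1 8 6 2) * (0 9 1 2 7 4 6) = (9)(0 8)(1 7 4 6) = [8, 7, 2, 3, 6, 5, 1, 4, 0, 9]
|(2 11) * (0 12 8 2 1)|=6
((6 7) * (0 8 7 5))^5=(8)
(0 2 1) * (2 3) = (0 3 2 1) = [3, 0, 1, 2]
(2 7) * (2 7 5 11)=(2 5 11)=[0, 1, 5, 3, 4, 11, 6, 7, 8, 9, 10, 2]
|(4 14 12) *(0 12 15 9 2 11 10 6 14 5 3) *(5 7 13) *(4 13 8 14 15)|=|(0 12 13 5 3)(2 11 10 6 15 9)(4 7 8 14)|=60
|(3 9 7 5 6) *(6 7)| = 6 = |(3 9 6)(5 7)|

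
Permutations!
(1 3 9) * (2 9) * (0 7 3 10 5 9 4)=[7, 10, 4, 2, 0, 9, 6, 3, 8, 1, 5]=(0 7 3 2 4)(1 10 5 9)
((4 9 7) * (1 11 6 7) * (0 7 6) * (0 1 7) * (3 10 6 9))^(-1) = (1 11)(3 4 7 9 6 10)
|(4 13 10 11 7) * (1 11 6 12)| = |(1 11 7 4 13 10 6 12)| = 8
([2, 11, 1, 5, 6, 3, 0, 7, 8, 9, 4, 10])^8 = (0 2 1 11 10 4 6)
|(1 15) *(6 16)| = 2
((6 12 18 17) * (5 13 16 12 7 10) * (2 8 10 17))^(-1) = ((2 8 10 5 13 16 12 18)(6 7 17))^(-1) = (2 18 12 16 13 5 10 8)(6 17 7)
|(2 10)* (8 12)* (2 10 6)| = |(2 6)(8 12)| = 2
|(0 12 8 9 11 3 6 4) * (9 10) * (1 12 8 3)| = 10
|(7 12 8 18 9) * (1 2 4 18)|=8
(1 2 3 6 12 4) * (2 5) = [0, 5, 3, 6, 1, 2, 12, 7, 8, 9, 10, 11, 4] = (1 5 2 3 6 12 4)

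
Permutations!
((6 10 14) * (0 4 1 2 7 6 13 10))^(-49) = ((0 4 1 2 7 6)(10 14 13))^(-49) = (0 6 7 2 1 4)(10 13 14)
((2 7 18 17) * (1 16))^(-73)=(1 16)(2 17 18 7)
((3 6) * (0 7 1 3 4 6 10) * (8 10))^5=((0 7 1 3 8 10)(4 6))^5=(0 10 8 3 1 7)(4 6)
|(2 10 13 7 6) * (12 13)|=|(2 10 12 13 7 6)|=6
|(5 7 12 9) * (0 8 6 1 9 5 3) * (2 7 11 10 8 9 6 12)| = |(0 9 3)(1 6)(2 7)(5 11 10 8 12)| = 30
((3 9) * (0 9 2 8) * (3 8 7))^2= (0 8 9)(2 3 7)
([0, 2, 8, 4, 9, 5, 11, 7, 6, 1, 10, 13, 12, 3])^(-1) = (1 9 4 3 13 11 6 8 2)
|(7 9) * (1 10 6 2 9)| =6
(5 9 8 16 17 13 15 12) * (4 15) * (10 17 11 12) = (4 15 10 17 13)(5 9 8 16 11 12) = [0, 1, 2, 3, 15, 9, 6, 7, 16, 8, 17, 12, 5, 4, 14, 10, 11, 13]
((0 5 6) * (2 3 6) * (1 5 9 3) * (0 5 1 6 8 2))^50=(0 9 3 8 2 6 5)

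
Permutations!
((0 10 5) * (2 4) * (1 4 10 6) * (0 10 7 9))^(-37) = ((0 6 1 4 2 7 9)(5 10))^(-37) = (0 7 4 6 9 2 1)(5 10)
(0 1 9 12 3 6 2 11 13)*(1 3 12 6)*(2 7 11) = (0 3 1 9 6 7 11 13) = [3, 9, 2, 1, 4, 5, 7, 11, 8, 6, 10, 13, 12, 0]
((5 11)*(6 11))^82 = ((5 6 11))^82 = (5 6 11)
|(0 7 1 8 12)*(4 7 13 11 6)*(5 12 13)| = 21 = |(0 5 12)(1 8 13 11 6 4 7)|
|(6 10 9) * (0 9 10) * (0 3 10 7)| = 6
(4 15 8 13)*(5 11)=(4 15 8 13)(5 11)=[0, 1, 2, 3, 15, 11, 6, 7, 13, 9, 10, 5, 12, 4, 14, 8]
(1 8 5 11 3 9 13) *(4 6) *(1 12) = (1 8 5 11 3 9 13 12)(4 6) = [0, 8, 2, 9, 6, 11, 4, 7, 5, 13, 10, 3, 1, 12]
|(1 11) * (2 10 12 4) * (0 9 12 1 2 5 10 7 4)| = |(0 9 12)(1 11 2 7 4 5 10)| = 21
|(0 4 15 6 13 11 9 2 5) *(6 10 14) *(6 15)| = |(0 4 6 13 11 9 2 5)(10 14 15)| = 24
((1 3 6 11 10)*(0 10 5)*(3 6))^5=(0 5 11 6 1 10)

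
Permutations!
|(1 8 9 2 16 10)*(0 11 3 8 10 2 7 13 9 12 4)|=6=|(0 11 3 8 12 4)(1 10)(2 16)(7 13 9)|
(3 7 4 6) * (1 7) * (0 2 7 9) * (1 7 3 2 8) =(0 8 1 9)(2 3 7 4 6) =[8, 9, 3, 7, 6, 5, 2, 4, 1, 0]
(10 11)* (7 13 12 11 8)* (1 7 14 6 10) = (1 7 13 12 11)(6 10 8 14) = [0, 7, 2, 3, 4, 5, 10, 13, 14, 9, 8, 1, 11, 12, 6]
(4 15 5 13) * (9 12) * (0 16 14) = (0 16 14)(4 15 5 13)(9 12) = [16, 1, 2, 3, 15, 13, 6, 7, 8, 12, 10, 11, 9, 4, 0, 5, 14]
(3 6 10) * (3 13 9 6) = (6 10 13 9) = [0, 1, 2, 3, 4, 5, 10, 7, 8, 6, 13, 11, 12, 9]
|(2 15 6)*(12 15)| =4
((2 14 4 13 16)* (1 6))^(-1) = (1 6)(2 16 13 4 14)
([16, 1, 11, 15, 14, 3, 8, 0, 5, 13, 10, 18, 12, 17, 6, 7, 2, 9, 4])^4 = (0 18 8 7 11 6 15 2 14 3 16 4 5)(9 13 17)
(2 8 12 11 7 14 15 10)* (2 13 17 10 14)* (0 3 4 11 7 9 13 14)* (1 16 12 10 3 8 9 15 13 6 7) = (0 8 10 14 13 17 3 4 11 15)(1 16 12)(2 9 6 7) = [8, 16, 9, 4, 11, 5, 7, 2, 10, 6, 14, 15, 1, 17, 13, 0, 12, 3]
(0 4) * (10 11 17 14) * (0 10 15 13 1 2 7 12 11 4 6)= (0 6)(1 2 7 12 11 17 14 15 13)(4 10)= [6, 2, 7, 3, 10, 5, 0, 12, 8, 9, 4, 17, 11, 1, 15, 13, 16, 14]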